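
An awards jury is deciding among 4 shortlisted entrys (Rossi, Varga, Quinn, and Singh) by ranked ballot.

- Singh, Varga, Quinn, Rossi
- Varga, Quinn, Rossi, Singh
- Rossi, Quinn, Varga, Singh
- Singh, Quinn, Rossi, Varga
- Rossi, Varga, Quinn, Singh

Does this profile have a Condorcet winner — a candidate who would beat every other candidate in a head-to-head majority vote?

No

Head-to-head results (5 voters total):
Rossi vs Varga: Rossi wins 3–2.
Rossi vs Quinn: Quinn wins 3–2.
Rossi vs Singh: Rossi wins 3–2.
Varga vs Quinn: Varga wins 3–2.
Varga vs Singh: Varga wins 3–2.
Quinn vs Singh: Quinn wins 3–2.
No candidate beats all others: Rossi beats Varga beats Quinn beats Rossi, a majority cycle.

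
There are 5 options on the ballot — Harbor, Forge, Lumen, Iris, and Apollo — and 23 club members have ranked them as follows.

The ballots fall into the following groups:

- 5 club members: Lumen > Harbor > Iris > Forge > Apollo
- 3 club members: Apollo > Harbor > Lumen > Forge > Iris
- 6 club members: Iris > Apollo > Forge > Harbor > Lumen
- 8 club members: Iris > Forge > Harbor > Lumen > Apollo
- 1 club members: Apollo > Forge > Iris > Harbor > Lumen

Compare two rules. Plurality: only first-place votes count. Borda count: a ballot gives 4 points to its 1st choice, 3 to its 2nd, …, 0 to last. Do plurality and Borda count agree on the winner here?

Plurality first-place counts: Harbor 0, Forge 0, Lumen 5, Iris 14, Apollo 4 → Iris.
Borda totals: Harbor 47, Forge 47, Lumen 34, Iris 68, Apollo 34 → Iris.
The two rules agree on Iris.

Yes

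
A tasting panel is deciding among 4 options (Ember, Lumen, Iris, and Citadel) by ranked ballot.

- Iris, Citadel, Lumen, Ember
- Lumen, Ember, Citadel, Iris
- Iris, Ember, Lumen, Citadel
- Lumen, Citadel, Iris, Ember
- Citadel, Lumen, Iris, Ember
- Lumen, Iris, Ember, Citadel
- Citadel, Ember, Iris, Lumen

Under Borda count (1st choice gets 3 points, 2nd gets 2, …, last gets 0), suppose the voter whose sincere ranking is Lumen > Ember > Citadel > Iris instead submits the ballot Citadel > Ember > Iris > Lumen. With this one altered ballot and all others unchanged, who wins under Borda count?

Borda totals with the altered ballot: Ember 7, Lumen 10, Iris 12, Citadel 13.
The switch changes the winner from Lumen to Citadel.

Citadel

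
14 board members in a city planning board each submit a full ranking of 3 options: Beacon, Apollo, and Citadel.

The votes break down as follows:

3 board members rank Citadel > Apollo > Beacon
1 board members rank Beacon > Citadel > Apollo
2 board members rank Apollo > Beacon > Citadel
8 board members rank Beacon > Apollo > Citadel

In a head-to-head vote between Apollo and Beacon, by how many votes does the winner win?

4

Ballots ranking Apollo above Beacon: 3+2 = 5.
Ballots ranking Beacon above Apollo: 1+8 = 9.
Beacon wins 9–5, a margin of 4.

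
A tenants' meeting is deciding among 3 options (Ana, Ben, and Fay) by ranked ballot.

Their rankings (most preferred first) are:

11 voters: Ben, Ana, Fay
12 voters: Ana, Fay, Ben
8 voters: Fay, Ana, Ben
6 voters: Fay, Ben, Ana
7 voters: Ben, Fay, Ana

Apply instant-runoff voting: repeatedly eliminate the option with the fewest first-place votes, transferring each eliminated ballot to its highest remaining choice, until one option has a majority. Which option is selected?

Fay

Round 1: Ben 18, Fay 14, Ana 12. Ana has the fewest and is eliminated.
Round 2: Fay 26, Ben 18. Fay has a majority.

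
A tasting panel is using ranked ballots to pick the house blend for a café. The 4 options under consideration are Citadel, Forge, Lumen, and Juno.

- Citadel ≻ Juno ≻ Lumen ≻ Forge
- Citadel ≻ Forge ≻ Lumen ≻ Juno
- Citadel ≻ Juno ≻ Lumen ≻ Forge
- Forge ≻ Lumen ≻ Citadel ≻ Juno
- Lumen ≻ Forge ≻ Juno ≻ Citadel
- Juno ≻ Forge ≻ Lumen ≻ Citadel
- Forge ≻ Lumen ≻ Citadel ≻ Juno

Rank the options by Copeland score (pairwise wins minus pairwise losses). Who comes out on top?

Forge

Pairwise results:
  Citadel vs Forge: Forge wins 4–3.
  Citadel vs Lumen: Lumen wins 4–3.
  Citadel vs Juno: Citadel wins 5–2.
  Forge vs Lumen: Forge wins 4–3.
  Forge vs Juno: Forge wins 4–3.
  Lumen vs Juno: Lumen wins 4–3.
Copeland scores (wins − losses):
  Citadel: 1 − 2 = -1
  Forge: 3 − 0 = 3
  Lumen: 2 − 1 = 1
  Juno: 0 − 3 = -3
Forge has the best Copeland score.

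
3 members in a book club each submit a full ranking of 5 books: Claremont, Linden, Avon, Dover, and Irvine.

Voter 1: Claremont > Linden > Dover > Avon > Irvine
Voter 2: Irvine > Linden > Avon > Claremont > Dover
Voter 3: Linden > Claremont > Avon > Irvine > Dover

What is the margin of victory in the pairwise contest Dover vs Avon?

Ballots ranking Dover above Avon: 1.
Ballots ranking Avon above Dover: 2.
Avon wins 2–1, a margin of 1.

1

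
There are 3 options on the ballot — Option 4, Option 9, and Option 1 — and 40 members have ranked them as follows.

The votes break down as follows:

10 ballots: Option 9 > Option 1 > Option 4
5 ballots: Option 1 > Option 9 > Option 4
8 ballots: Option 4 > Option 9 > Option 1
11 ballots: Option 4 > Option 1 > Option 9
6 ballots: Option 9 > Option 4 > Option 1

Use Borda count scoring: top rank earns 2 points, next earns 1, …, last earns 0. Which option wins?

Option 9

Borda scores:
  Option 4: 10·0 + 5·0 + 8·2 + 11·2 + 6·1 = 44
  Option 9: 10·2 + 5·1 + 8·1 + 11·0 + 6·2 = 45
  Option 1: 10·1 + 5·2 + 8·0 + 11·1 + 6·0 = 31
Option 9 has the highest total.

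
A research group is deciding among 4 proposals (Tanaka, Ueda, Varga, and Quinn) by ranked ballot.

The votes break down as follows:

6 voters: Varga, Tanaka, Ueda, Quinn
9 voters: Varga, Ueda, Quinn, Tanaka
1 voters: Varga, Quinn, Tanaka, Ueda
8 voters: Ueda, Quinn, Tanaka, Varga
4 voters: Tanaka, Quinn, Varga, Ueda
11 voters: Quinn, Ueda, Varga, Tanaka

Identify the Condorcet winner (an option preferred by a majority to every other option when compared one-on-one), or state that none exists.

None — there is no Condorcet winner

Head-to-head results (39 voters total):
Tanaka vs Ueda: Ueda wins 28–11.
Tanaka vs Varga: Varga wins 27–12.
Tanaka vs Quinn: Quinn wins 29–10.
Ueda vs Varga: Varga wins 20–19.
Ueda vs Quinn: Ueda wins 23–16.
Varga vs Quinn: Quinn wins 23–16.
No candidate beats all others: Ueda beats Quinn beats Varga beats Ueda, a majority cycle.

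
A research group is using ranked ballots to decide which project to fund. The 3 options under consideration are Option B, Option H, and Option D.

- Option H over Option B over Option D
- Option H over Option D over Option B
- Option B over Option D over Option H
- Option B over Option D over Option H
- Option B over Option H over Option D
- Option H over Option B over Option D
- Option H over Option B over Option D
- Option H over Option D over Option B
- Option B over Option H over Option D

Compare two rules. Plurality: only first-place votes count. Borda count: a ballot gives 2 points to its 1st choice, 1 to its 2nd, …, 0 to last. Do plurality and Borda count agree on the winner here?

Yes

Plurality first-place counts: Option B 4, Option H 5, Option D 0 → Option H.
Borda totals: Option B 11, Option H 12, Option D 4 → Option H.
The two rules agree on Option H.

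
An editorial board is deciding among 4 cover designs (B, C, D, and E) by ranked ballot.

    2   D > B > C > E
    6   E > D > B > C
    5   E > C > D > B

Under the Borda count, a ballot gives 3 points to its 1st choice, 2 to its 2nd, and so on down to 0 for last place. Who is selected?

E

Borda scores:
  B: 2·2 + 6·1 + 5·0 = 10
  C: 2·1 + 6·0 + 5·2 = 12
  D: 2·3 + 6·2 + 5·1 = 23
  E: 2·0 + 6·3 + 5·3 = 33
E has the highest total.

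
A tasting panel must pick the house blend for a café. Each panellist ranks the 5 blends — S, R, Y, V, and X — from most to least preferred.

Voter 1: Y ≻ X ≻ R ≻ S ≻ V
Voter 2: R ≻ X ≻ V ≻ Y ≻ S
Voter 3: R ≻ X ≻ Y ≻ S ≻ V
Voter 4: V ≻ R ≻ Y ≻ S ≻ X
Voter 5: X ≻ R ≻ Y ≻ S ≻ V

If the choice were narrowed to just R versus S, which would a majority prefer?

R

Ballots ranking R above S: 5.
Ballots ranking S above R: 0.
R wins the head-to-head, 5–0.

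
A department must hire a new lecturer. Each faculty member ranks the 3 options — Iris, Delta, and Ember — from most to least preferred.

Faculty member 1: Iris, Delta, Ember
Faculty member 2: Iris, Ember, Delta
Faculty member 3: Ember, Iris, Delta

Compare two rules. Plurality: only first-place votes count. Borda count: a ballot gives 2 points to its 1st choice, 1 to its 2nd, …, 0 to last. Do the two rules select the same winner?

Yes

Plurality first-place counts: Iris 2, Delta 0, Ember 1 → Iris.
Borda totals: Iris 5, Delta 1, Ember 3 → Iris.
The two rules agree on Iris.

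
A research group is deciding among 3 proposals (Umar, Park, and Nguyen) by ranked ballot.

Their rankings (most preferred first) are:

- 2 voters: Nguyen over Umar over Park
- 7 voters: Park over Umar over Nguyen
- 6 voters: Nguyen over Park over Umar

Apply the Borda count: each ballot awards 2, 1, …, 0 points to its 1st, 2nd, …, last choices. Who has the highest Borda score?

Park

Borda scores:
  Umar: 2·1 + 7·1 + 6·0 = 9
  Park: 2·0 + 7·2 + 6·1 = 20
  Nguyen: 2·2 + 7·0 + 6·2 = 16
Park has the highest total.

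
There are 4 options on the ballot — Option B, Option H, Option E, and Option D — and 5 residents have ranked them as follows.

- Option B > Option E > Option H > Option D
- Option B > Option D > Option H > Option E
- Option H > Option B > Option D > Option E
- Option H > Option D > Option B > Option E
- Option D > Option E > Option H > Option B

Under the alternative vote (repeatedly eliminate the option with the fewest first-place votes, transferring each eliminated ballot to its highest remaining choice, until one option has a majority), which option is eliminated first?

Option E

Round 1: Option B 2, Option H 2, Option D 1, Option E 0. Option E has the fewest and is eliminated.
Round 2: Option B 2, Option H 2, Option D 1. Option D has the fewest and is eliminated.
Round 3: Option H 3, Option B 2. Option H has a majority.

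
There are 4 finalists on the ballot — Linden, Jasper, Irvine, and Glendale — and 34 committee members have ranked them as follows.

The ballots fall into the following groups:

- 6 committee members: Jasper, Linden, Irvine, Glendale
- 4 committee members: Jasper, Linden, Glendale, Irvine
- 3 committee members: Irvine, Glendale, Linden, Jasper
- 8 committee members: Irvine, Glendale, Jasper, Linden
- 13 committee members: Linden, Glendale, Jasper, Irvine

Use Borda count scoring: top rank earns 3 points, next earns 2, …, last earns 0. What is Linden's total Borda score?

Borda scores:
  Linden: 6·2 + 4·2 + 3·1 + 8·0 + 13·3 = 62
  Jasper: 6·3 + 4·3 + 3·0 + 8·1 + 13·1 = 51
  Irvine: 6·1 + 4·0 + 3·3 + 8·3 + 13·0 = 39
  Glendale: 6·0 + 4·1 + 3·2 + 8·2 + 13·2 = 52

62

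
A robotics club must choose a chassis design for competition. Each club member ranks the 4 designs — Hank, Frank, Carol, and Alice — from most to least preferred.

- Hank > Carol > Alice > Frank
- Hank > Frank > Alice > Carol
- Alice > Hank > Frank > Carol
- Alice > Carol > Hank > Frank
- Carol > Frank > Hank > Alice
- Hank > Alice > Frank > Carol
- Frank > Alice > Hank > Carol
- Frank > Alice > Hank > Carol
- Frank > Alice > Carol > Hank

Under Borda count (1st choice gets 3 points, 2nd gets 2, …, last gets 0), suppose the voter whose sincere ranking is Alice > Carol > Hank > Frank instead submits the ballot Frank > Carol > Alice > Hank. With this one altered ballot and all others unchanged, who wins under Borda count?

Borda totals with the altered ballot: Hank 14, Frank 18, Carol 8, Alice 14.
The switch changes the winner from Alice to Frank.

Frank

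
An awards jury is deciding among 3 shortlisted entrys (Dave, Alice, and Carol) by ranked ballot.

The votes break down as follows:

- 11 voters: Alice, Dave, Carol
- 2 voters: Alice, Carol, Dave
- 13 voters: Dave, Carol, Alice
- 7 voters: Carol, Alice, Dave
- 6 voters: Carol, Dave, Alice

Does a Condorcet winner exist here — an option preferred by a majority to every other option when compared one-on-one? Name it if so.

No Condorcet winner

Head-to-head results (39 voters total):
Dave vs Alice: Alice wins 20–19.
Dave vs Carol: Dave wins 24–15.
Alice vs Carol: Carol wins 26–13.
No candidate beats all others: Dave beats Carol beats Alice beats Dave, a majority cycle.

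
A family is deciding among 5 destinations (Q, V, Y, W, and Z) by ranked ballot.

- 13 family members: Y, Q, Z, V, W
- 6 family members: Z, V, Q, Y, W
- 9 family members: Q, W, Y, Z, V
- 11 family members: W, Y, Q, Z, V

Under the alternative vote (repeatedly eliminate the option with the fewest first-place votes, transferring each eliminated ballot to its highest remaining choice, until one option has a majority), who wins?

Round 1: Y 13, W 11, Q 9, Z 6, V 0. V has the fewest and is eliminated.
Round 2: Y 13, W 11, Q 9, Z 6. Z has the fewest and is eliminated.
Round 3: Q 15, Y 13, W 11. W has the fewest and is eliminated.
Round 4: Y 24, Q 15. Y has a majority.

Y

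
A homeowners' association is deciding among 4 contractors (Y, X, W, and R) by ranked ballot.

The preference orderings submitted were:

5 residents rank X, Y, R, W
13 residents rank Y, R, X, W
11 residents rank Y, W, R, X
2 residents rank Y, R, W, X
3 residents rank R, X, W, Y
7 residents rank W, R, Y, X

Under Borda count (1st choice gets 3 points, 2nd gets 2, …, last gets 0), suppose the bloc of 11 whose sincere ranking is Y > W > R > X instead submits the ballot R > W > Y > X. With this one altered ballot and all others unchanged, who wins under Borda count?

Borda totals with the altered ballot: Y 73, X 34, W 48, R 91.
The switch changes the winner from Y to R.

R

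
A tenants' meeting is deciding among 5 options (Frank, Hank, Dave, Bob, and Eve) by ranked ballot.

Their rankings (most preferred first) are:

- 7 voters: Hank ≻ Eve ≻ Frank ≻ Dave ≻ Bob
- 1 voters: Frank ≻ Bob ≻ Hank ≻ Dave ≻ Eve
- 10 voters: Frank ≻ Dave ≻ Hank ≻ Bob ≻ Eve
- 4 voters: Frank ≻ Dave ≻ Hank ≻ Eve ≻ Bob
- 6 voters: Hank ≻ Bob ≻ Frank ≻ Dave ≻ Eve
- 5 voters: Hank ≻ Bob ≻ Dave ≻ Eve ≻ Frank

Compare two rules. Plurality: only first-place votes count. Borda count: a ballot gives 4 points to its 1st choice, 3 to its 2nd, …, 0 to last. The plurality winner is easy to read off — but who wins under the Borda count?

Hank

Plurality first-place counts: Frank 15, Hank 18, Dave 0, Bob 0, Eve 0 → Hank.
Borda totals: Frank 86, Hank 102, Dave 66, Bob 46, Eve 30 → Hank.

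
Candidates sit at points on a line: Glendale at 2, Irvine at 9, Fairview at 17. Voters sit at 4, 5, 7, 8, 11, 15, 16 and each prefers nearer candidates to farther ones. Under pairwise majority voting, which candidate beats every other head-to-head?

Irvine

With single-peaked preferences on a line, the Condorcet winner is the candidate closest to the median voter.
The median voter (position 8) is closest to Irvine at 9.
Check: Irvine vs Glendale — voters closer to Irvine: 5 of 7.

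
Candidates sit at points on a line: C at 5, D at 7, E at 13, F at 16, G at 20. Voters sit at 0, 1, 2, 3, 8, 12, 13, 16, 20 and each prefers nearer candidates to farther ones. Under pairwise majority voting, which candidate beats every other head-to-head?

With single-peaked preferences on a line, the Condorcet winner is the candidate closest to the median voter.
The median voter (position 8) is closest to D at 7.
Check: D vs F — voters closer to D: 5 of 9.

D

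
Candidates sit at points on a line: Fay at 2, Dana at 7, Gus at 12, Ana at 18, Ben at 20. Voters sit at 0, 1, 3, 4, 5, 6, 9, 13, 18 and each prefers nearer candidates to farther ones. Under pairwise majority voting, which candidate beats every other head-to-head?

Dana

With single-peaked preferences on a line, the Condorcet winner is the candidate closest to the median voter.
The median voter (position 5) is closest to Dana at 7.
Check: Dana vs Fay — voters closer to Dana: 5 of 9.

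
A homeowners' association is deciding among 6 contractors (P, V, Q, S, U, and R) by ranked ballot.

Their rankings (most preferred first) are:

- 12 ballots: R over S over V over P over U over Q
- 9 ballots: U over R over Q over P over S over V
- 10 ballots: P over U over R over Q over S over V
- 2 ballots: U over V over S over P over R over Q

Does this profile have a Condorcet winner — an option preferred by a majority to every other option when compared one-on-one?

Head-to-head results (33 voters total):
P vs V: P wins 19–14.
P vs Q: P wins 24–9.
P vs S: P wins 19–14.
P vs U: P wins 22–11.
P vs R: R wins 21–12.
V vs Q: Q wins 19–14.
V vs S: S wins 31–2.
V vs U: U wins 21–12.
V vs R: R wins 31–2.
Q vs S: Q wins 19–14.
Q vs U: U wins 33–0.
Q vs R: R wins 33–0.
S vs U: U wins 21–12.
S vs R: R wins 31–2.
U vs R: U wins 21–12.
No candidate beats all others: P beats U beats R beats P, a majority cycle.

No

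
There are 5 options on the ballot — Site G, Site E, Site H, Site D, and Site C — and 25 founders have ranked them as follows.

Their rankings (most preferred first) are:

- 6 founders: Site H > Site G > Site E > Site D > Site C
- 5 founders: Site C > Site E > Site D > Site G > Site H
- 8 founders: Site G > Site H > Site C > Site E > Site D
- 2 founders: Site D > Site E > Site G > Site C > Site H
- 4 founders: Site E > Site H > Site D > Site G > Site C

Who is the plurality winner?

First-place vote totals:
  Site G: 8
  Site E: 4
  Site H: 6
  Site D: 2
  Site C: 5
Site G has the most first-place votes.

Site G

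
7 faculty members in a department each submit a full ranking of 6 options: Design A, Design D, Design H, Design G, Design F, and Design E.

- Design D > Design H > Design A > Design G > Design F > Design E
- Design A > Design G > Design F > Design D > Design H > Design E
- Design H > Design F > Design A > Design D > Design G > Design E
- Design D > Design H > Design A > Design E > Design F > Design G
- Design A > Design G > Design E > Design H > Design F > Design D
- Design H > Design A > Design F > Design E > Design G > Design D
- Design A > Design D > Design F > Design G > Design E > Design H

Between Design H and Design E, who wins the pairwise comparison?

Design H

Ballots ranking Design H above Design E: 5.
Ballots ranking Design E above Design H: 2.
Design H wins the head-to-head, 5–2.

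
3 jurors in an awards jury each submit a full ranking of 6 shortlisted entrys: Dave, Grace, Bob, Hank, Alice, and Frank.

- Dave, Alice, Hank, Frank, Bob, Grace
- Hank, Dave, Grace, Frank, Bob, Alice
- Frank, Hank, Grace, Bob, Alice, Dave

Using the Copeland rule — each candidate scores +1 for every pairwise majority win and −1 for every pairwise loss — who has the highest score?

Pairwise results:
  Dave vs Grace: Dave wins 2–1.
  Dave vs Bob: Dave wins 2–1.
  Dave vs Hank: Hank wins 2–1.
  Dave vs Alice: Dave wins 2–1.
  Dave vs Frank: Dave wins 2–1.
  Grace vs Bob: Grace wins 2–1.
  Grace vs Hank: Hank wins 3–0.
  Grace vs Alice: Grace wins 2–1.
  Grace vs Frank: Frank wins 2–1.
  Bob vs Hank: Hank wins 3–0.
  Bob vs Alice: Bob wins 2–1.
  Bob vs Frank: Frank wins 3–0.
  Hank vs Alice: Hank wins 2–1.
  Hank vs Frank: Hank wins 2–1.
  Alice vs Frank: Frank wins 2–1.
Copeland scores (wins − losses):
  Dave: 4 − 1 = 3
  Grace: 2 − 3 = -1
  Bob: 1 − 4 = -3
  Hank: 5 − 0 = 5
  Alice: 0 − 5 = -5
  Frank: 3 − 2 = 1
Hank has the best Copeland score.

Hank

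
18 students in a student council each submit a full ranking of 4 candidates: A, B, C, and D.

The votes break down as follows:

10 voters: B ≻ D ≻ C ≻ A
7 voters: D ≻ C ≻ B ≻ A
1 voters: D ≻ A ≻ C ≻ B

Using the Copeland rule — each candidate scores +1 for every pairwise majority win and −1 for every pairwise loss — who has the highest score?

B

Pairwise results:
  A vs B: B wins 17–1.
  A vs C: C wins 17–1.
  A vs D: D wins 18–0.
  B vs C: B wins 10–8.
  B vs D: B wins 10–8.
  C vs D: D wins 18–0.
Copeland scores (wins − losses):
  A: 0 − 3 = -3
  B: 3 − 0 = 3
  C: 1 − 2 = -1
  D: 2 − 1 = 1
B has the best Copeland score.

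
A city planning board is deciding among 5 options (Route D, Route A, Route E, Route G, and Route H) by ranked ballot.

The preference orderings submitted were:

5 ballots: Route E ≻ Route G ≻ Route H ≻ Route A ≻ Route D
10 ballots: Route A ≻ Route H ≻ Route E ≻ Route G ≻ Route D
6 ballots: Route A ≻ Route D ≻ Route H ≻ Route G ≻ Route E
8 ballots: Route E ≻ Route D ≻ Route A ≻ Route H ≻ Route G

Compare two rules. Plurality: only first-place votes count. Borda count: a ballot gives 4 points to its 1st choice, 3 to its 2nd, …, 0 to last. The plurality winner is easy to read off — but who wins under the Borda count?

Route A

Plurality first-place counts: Route D 0, Route A 16, Route E 13, Route G 0, Route H 0 → Route A.
Borda totals: Route D 42, Route A 85, Route E 72, Route G 31, Route H 60 → Route A.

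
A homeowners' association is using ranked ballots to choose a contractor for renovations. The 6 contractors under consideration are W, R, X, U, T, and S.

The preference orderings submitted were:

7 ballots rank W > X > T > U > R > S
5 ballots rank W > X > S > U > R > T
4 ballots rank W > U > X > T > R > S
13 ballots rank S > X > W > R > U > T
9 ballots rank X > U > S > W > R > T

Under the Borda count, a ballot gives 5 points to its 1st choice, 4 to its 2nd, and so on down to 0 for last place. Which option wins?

X

Borda scores:
  W: 7·5 + 5·5 + 4·5 + 13·3 + 9·2 = 137
  R: 7·1 + 5·1 + 4·1 + 13·2 + 9·1 = 51
  X: 7·4 + 5·4 + 4·3 + 13·4 + 9·5 = 157
  U: 7·2 + 5·2 + 4·4 + 13·1 + 9·4 = 89
  T: 7·3 + 5·0 + 4·2 + 13·0 + 9·0 = 29
  S: 7·0 + 5·3 + 4·0 + 13·5 + 9·3 = 107
X has the highest total.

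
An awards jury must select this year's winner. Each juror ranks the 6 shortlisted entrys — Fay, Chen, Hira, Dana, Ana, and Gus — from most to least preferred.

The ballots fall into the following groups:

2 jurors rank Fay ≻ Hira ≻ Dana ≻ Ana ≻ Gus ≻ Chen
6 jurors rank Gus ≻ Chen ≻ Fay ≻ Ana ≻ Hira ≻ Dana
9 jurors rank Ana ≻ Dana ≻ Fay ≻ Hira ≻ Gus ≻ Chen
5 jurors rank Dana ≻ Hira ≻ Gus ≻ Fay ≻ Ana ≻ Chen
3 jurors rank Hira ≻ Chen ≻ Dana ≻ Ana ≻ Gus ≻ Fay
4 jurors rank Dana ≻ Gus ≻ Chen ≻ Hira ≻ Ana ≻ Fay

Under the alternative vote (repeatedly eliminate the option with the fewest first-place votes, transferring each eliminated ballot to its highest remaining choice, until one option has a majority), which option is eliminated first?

Chen

Round 1: Dana 9, Ana 9, Gus 6, Hira 3, Fay 2, Chen 0. Chen has the fewest and is eliminated.
Round 2: Dana 9, Ana 9, Gus 6, Hira 3, Fay 2. Fay has the fewest and is eliminated.
Round 3: Dana 9, Ana 9, Gus 6, Hira 5. Hira has the fewest and is eliminated.
Round 4: Dana 14, Ana 9, Gus 6. Gus has the fewest and is eliminated.
Round 5: Ana 15, Dana 14. Ana has a majority.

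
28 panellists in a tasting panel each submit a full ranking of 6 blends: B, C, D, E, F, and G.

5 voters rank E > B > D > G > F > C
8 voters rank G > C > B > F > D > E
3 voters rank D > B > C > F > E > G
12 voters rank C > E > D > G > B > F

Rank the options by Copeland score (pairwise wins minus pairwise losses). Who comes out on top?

Pairwise results:
  B vs C: C wins 20–8.
  B vs D: D wins 15–13.
  B vs E: E wins 17–11.
  B vs F: B wins 28–0.
  B vs G: G wins 20–8.
  C vs D: C wins 20–8.
  C vs E: C wins 23–5.
  C vs F: C wins 23–5.
  C vs G: C wins 15–13.
  D vs E: E wins 17–11.
  D vs F: D wins 20–8.
  D vs G: D wins 20–8.
  E vs F: E wins 17–11.
  E vs G: E wins 20–8.
  F vs G: G wins 25–3.
Copeland scores (wins − losses):
  B: 1 − 4 = -3
  C: 5 − 0 = 5
  D: 3 − 2 = 1
  E: 4 − 1 = 3
  F: 0 − 5 = -5
  G: 2 − 3 = -1
C has the best Copeland score.

C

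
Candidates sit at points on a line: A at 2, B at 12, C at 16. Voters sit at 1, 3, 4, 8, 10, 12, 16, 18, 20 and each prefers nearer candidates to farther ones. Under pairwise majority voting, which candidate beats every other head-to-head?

B

With single-peaked preferences on a line, the Condorcet winner is the candidate closest to the median voter.
The median voter (position 10) is closest to B at 12.
Check: B vs C — voters closer to B: 6 of 9.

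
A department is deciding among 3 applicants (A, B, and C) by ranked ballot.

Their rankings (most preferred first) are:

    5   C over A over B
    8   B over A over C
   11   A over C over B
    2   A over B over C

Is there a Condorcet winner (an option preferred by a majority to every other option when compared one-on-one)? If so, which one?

A

Head-to-head results (26 voters total):
A vs B: A wins 18–8.
A vs C: A wins 21–5.
B vs C: C wins 16–10.
A beats each rival — B (18–8), C (21–5) — so A is the Condorcet winner.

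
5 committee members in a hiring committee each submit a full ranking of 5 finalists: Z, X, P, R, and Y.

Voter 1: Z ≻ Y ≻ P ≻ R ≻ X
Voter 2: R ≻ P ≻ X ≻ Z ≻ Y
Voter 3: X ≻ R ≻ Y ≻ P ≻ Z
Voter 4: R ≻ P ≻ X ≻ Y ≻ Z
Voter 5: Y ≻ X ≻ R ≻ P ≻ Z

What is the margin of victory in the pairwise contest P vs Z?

Ballots ranking P above Z: 4.
Ballots ranking Z above P: 1.
P wins 4–1, a margin of 3.

3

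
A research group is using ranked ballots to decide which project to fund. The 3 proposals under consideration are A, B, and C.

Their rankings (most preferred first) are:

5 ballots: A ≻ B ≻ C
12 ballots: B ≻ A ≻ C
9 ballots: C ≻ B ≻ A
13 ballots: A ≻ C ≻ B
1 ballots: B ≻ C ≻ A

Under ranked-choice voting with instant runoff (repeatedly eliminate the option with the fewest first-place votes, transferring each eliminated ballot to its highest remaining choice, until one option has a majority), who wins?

B

Round 1: A 18, B 13, C 9. C has the fewest and is eliminated.
Round 2: B 22, A 18. B has a majority.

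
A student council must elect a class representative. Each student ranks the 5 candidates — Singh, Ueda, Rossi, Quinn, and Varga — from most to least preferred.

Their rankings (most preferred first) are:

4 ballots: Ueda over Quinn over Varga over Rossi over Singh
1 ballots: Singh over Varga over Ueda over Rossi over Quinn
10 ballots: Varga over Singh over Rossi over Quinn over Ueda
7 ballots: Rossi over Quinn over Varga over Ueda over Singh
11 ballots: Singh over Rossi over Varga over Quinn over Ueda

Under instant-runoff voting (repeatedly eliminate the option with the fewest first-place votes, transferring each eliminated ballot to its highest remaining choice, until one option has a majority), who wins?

Round 1: Singh 12, Varga 10, Rossi 7, Ueda 4, Quinn 0. Quinn has the fewest and is eliminated.
Round 2: Singh 12, Varga 10, Rossi 7, Ueda 4. Ueda has the fewest and is eliminated.
Round 3: Varga 14, Singh 12, Rossi 7. Rossi has the fewest and is eliminated.
Round 4: Varga 21, Singh 12. Varga has a majority.

Varga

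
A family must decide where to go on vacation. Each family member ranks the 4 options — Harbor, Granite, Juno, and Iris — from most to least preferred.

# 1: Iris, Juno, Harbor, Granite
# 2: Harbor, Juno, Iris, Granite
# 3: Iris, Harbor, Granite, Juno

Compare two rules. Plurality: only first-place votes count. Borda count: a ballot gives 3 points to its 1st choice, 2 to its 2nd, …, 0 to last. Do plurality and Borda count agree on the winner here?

Yes

Plurality first-place counts: Harbor 1, Granite 0, Juno 0, Iris 2 → Iris.
Borda totals: Harbor 6, Granite 1, Juno 4, Iris 7 → Iris.
The two rules agree on Iris.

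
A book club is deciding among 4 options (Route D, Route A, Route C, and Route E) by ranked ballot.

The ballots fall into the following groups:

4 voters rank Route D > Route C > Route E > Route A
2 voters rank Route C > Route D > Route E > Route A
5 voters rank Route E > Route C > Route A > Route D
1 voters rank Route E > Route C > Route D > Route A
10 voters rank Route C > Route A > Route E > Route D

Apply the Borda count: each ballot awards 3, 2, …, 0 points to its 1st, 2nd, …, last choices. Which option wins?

Route C

Borda scores:
  Route D: 4·3 + 2·2 + 5·0 + 1 + 10·0 = 17
  Route A: 4·0 + 2·0 + 5·1 + 0 + 10·2 = 25
  Route C: 4·2 + 2·3 + 5·2 + 2 + 10·3 = 56
  Route E: 4·1 + 2·1 + 5·3 + 3 + 10·1 = 34
Route C has the highest total.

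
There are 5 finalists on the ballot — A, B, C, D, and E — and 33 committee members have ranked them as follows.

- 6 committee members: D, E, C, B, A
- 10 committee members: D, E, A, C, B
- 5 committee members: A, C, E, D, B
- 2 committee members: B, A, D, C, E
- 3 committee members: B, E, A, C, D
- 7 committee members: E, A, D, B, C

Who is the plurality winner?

D

First-place vote totals:
  A: 5
  B: 5
  C: 0
  D: 16
  E: 7
D has the most first-place votes.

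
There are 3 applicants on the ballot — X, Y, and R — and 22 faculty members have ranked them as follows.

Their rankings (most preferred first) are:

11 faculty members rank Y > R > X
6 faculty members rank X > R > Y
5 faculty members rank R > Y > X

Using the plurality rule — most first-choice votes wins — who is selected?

First-place vote totals:
  X: 6
  Y: 11
  R: 5
Y has the most first-place votes.

Y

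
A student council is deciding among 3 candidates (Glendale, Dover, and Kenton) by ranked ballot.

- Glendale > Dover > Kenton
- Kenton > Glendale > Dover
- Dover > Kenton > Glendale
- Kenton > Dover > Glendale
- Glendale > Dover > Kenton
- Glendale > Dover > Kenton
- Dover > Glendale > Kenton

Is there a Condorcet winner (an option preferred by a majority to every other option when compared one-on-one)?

Head-to-head results (7 voters total):
Glendale vs Dover: Glendale wins 4–3.
Glendale vs Kenton: Glendale wins 4–3.
Dover vs Kenton: Dover wins 5–2.
Glendale beats each rival — Dover (4–3), Kenton (4–3) — so Glendale is the Condorcet winner.

Yes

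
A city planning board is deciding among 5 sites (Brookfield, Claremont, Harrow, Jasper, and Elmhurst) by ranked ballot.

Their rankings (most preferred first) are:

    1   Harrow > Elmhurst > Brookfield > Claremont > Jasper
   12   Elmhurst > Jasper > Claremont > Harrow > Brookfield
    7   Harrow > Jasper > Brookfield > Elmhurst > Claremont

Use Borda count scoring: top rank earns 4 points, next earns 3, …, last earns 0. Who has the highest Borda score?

Elmhurst

Borda scores:
  Brookfield: 2 + 12·0 + 7·2 = 16
  Claremont: 1 + 12·2 + 7·0 = 25
  Harrow: 4 + 12·1 + 7·4 = 44
  Jasper: 0 + 12·3 + 7·3 = 57
  Elmhurst: 3 + 12·4 + 7·1 = 58
Elmhurst has the highest total.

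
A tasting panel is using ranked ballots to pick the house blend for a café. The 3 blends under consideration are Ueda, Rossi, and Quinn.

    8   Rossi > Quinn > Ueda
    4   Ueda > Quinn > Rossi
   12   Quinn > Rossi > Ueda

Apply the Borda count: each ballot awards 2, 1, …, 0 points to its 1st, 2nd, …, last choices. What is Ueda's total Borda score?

8

Borda scores:
  Ueda: 8·0 + 4·2 + 12·0 = 8
  Rossi: 8·2 + 4·0 + 12·1 = 28
  Quinn: 8·1 + 4·1 + 12·2 = 36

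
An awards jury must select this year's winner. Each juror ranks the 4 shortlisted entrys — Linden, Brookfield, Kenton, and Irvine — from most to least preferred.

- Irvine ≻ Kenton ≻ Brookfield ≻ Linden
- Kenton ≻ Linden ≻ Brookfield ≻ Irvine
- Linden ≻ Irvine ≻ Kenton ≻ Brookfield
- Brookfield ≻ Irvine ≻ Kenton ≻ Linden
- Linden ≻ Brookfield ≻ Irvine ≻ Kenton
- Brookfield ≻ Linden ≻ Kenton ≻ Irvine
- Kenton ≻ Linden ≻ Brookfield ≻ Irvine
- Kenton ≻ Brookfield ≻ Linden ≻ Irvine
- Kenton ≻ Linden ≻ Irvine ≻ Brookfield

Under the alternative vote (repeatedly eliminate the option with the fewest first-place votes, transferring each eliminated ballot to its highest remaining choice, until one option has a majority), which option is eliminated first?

Round 1: Kenton 4, Linden 2, Brookfield 2, Irvine 1. Irvine has the fewest and is eliminated.
Round 2: Kenton 5, Linden 2, Brookfield 2. Kenton has a majority.

Irvine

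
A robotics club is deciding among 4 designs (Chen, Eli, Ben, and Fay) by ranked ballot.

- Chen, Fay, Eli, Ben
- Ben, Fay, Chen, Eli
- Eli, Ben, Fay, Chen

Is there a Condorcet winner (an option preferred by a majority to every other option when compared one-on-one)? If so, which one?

No Condorcet winner

Head-to-head results (3 voters total):
Chen vs Eli: Chen wins 2–1.
Chen vs Ben: Ben wins 2–1.
Chen vs Fay: Fay wins 2–1.
Eli vs Ben: Eli wins 2–1.
Eli vs Fay: Fay wins 2–1.
Ben vs Fay: Ben wins 2–1.
No candidate beats all others: Chen beats Eli beats Ben beats Chen, a majority cycle.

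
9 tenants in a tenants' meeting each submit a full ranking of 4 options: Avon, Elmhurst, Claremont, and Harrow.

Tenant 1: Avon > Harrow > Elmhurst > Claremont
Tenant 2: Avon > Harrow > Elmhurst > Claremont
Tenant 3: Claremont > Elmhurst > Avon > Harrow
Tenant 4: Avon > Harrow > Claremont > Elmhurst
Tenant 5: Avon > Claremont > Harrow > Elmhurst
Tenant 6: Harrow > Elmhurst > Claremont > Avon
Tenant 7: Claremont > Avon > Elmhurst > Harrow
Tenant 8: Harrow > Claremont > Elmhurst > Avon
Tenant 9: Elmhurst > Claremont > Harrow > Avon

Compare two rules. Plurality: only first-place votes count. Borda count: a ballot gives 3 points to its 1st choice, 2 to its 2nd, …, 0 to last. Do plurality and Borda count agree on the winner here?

Plurality first-place counts: Avon 4, Elmhurst 1, Claremont 2, Harrow 2 → Avon.
Borda totals: Avon 15, Elmhurst 11, Claremont 14, Harrow 14 → Avon.
The two rules agree on Avon.

Yes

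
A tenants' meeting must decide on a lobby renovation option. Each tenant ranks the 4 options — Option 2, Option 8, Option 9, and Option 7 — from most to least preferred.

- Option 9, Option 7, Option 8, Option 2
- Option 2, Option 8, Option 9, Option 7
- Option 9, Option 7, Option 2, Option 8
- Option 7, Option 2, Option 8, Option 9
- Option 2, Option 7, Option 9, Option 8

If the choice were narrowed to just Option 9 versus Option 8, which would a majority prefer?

Ballots ranking Option 9 above Option 8: 3.
Ballots ranking Option 8 above Option 9: 2.
Option 9 wins the head-to-head, 3–2.

Option 9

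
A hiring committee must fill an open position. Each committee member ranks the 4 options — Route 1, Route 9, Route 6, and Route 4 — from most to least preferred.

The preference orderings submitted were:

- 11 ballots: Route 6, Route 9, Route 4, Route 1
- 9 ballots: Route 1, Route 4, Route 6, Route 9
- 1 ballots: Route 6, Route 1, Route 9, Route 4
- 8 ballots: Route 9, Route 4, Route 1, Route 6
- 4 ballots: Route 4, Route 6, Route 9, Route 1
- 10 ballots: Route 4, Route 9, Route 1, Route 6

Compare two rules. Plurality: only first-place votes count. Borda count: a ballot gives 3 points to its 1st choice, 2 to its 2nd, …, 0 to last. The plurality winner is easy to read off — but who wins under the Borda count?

Plurality first-place counts: Route 1 9, Route 9 8, Route 6 12, Route 4 14 → Route 4.
Borda totals: Route 1 47, Route 9 71, Route 6 53, Route 4 87 → Route 4.

Route 4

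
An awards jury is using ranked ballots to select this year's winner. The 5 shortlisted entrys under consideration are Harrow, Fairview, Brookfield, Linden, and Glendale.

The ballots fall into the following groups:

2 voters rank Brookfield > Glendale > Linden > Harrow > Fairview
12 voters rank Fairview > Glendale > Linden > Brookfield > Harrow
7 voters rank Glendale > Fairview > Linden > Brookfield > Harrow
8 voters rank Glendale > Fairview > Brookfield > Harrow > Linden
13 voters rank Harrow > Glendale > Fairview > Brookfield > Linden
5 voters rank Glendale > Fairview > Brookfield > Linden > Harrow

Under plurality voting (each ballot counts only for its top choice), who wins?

Glendale

First-place vote totals:
  Harrow: 13
  Fairview: 12
  Brookfield: 2
  Linden: 0
  Glendale: 20
Glendale has the most first-place votes.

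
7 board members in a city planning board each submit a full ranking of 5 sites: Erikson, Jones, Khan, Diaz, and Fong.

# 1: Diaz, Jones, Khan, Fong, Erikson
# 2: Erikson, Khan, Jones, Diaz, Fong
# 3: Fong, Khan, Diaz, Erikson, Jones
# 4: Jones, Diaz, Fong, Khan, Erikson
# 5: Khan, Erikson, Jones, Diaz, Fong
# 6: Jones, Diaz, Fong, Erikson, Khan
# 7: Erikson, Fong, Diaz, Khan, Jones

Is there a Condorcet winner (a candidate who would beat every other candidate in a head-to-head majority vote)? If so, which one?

Head-to-head results (7 voters total):
Erikson vs Jones: Erikson wins 4–3.
Erikson vs Khan: Khan wins 4–3.
Erikson vs Diaz: Diaz wins 4–3.
Erikson vs Fong: Fong wins 4–3.
Jones vs Khan: Khan wins 4–3.
Jones vs Diaz: Jones wins 4–3.
Jones vs Fong: Jones wins 5–2.
Khan vs Diaz: Diaz wins 4–3.
Khan vs Fong: Fong wins 4–3.
Diaz vs Fong: Diaz wins 5–2.
No candidate beats all others: Erikson beats Jones beats Diaz beats Erikson, a majority cycle.

None — there is no Condorcet winner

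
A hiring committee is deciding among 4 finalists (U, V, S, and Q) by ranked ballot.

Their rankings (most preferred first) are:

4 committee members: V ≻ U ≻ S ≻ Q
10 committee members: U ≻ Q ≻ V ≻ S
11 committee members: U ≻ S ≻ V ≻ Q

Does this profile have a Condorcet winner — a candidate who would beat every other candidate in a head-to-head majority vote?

Yes

Head-to-head results (25 voters total):
U vs V: U wins 21–4.
U vs S: U wins 25–0.
U vs Q: U wins 25–0.
V vs S: V wins 14–11.
V vs Q: V wins 15–10.
S vs Q: S wins 15–10.
U beats each rival — V (21–4), S (25–0), Q (25–0) — so U is the Condorcet winner.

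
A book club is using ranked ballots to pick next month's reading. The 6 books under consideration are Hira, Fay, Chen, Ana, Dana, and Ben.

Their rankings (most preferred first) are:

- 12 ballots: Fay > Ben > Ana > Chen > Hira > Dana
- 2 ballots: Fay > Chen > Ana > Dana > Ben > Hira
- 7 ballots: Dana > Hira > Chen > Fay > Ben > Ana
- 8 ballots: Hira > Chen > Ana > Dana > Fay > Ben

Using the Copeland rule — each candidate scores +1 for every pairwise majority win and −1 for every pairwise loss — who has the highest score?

Hira

Pairwise results:
  Hira vs Fay: Hira wins 15–14.
  Hira vs Chen: Hira wins 15–14.
  Hira vs Ana: Hira wins 15–14.
  Hira vs Dana: Hira wins 20–9.
  Hira vs Ben: Hira wins 15–14.
  Fay vs Chen: Chen wins 15–14.
  Fay vs Ana: Fay wins 21–8.
  Fay vs Dana: Dana wins 15–14.
  Fay vs Ben: Fay wins 29–0.
  Chen vs Ana: Chen wins 17–12.
  Chen vs Dana: Chen wins 22–7.
  Chen vs Ben: Chen wins 17–12.
  Ana vs Dana: Ana wins 22–7.
  Ana vs Ben: Ben wins 19–10.
  Dana vs Ben: Dana wins 17–12.
Copeland scores (wins − losses):
  Hira: 5 − 0 = 5
  Fay: 2 − 3 = -1
  Chen: 4 − 1 = 3
  Ana: 1 − 4 = -3
  Dana: 2 − 3 = -1
  Ben: 1 − 4 = -3
Hira has the best Copeland score.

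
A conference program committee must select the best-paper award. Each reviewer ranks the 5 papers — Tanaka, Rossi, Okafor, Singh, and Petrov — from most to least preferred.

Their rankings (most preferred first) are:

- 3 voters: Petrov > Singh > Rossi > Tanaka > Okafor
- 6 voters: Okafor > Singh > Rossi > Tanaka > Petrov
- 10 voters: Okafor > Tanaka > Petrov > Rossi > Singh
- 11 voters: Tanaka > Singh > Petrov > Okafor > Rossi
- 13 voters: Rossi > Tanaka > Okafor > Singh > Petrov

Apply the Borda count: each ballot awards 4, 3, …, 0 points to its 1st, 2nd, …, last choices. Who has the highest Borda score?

Borda scores:
  Tanaka: 3·1 + 6·1 + 10·3 + 11·4 + 13·3 = 122
  Rossi: 3·2 + 6·2 + 10·1 + 11·0 + 13·4 = 80
  Okafor: 3·0 + 6·4 + 10·4 + 11·1 + 13·2 = 101
  Singh: 3·3 + 6·3 + 10·0 + 11·3 + 13·1 = 73
  Petrov: 3·4 + 6·0 + 10·2 + 11·2 + 13·0 = 54
Tanaka has the highest total.

Tanaka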